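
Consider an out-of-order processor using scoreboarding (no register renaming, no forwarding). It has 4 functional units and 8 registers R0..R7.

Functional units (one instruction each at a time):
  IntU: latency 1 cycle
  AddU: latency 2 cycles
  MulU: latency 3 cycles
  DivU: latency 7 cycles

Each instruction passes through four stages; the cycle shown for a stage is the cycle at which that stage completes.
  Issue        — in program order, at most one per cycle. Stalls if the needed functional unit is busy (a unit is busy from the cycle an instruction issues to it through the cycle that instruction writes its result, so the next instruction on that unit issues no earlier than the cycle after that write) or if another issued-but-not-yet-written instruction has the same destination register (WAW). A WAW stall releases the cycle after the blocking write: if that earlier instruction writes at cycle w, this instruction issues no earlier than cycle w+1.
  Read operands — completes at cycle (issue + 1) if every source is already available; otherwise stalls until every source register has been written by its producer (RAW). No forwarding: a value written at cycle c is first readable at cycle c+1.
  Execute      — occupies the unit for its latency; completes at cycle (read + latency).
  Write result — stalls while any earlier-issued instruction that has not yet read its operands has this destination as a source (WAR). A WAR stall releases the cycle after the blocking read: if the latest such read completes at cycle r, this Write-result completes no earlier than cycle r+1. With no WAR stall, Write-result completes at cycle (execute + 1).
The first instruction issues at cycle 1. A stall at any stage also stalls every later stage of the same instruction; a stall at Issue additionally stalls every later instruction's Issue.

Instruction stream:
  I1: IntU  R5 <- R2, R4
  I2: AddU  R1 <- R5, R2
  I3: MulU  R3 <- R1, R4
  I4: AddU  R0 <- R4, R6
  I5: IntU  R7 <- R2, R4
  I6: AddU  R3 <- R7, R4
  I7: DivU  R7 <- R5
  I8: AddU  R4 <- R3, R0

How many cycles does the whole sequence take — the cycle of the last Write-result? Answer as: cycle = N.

cycle = 24

I1: IS=1 RO=2 EX=3 WR=4
I2: IS=2 RO=5 EX=7 WR=8  [RAW R5: wait I1 write@4]
I3: IS=3 RO=9 EX=12 WR=13  [RAW R1: wait I2 write@8]
I4: IS=9 RO=10 EX=12 WR=13  [struct: AddU busy until I2 writes@8]
I5: IS=10 RO=11 EX=12 WR=13
I6: IS=14 RO=15 EX=17 WR=18  [struct: AddU busy until I4 writes@13]
I7: IS=15 RO=16 EX=23 WR=24
I8: IS=19 RO=20 EX=22 WR=23  [struct: AddU busy until I6 writes@18]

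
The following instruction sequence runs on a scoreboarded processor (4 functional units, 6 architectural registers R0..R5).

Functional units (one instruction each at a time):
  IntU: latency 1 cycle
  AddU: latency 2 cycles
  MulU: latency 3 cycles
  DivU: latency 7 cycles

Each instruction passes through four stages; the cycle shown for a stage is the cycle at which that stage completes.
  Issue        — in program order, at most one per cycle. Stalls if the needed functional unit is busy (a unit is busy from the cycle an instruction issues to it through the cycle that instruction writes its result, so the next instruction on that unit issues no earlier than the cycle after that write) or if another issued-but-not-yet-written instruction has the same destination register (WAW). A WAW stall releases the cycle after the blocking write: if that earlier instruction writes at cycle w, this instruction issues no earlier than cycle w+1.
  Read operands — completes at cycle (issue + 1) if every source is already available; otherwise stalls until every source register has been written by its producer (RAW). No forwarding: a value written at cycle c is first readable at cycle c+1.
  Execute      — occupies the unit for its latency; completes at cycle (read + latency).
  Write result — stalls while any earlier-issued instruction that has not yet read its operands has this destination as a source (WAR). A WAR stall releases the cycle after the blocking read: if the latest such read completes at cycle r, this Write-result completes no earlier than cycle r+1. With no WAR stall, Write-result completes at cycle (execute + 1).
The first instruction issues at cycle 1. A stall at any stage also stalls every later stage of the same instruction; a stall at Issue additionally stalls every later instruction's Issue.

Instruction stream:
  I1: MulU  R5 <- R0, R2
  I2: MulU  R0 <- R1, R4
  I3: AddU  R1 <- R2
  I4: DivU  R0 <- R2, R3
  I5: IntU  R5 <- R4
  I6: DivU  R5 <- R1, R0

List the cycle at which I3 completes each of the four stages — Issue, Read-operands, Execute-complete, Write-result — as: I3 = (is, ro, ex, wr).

[1] issue I1 (MulU)
[2] I1 read-ops
[5] I1 finished on MulU
[6] I1→R5
[7] issue I2 (MulU)
[8] I2 read-ops; issue I3 (AddU)
[9] I3 read-ops
[11] I2 finished on MulU; I3 finished on AddU
[12] I2→R0; I3→R1
[13] issue I4 (DivU)
[14] I4 read-ops; issue I5 (IntU)
[15] I5 read-ops
[16] I5 finished on IntU
[17] I5→R5
[21] I4 finished on DivU
[22] I4→R0
[23] issue I6 (DivU)
[24] I6 read-ops
[31] I6 finished on DivU
[32] I6→R5

I3 = (8, 9, 11, 12)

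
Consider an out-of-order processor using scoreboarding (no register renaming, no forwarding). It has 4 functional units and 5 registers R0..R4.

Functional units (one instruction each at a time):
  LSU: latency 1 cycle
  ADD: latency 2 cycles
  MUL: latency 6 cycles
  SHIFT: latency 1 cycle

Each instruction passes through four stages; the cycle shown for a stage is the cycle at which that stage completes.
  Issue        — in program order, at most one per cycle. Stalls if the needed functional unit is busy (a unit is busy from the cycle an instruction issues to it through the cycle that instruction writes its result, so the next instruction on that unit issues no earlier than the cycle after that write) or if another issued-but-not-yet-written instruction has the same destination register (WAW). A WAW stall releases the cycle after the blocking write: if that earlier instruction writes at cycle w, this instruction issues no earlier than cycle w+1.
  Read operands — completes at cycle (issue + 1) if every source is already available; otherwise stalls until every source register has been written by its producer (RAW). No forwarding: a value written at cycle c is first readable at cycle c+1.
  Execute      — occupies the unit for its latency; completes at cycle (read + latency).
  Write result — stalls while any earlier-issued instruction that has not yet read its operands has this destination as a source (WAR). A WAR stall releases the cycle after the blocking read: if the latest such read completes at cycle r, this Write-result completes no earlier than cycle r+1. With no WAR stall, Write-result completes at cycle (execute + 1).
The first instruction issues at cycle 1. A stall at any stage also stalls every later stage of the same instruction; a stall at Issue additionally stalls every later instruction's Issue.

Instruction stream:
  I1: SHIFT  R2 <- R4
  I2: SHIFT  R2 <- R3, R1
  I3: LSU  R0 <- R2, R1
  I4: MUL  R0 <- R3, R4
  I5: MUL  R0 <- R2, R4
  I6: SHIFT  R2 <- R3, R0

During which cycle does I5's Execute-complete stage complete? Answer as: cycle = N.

I1  is:1  ro:2  ex:3  wr:4
I2  is:5  ro:6  ex:7  wr:8  — struct: SHIFT busy until I1 writes@4
I3  is:6  ro:9  ex:10  wr:11  — RAW R2: wait I2 write@8
I4  is:12  ro:13  ex:19  wr:20  — WAW R0: wait I3 write@11
I5  is:21  ro:22  ex:28  wr:29  — struct: MUL busy until I4 writes@20
I6  is:22  ro:30  ex:31  wr:32  — RAW R0: wait I5 write@29

cycle = 28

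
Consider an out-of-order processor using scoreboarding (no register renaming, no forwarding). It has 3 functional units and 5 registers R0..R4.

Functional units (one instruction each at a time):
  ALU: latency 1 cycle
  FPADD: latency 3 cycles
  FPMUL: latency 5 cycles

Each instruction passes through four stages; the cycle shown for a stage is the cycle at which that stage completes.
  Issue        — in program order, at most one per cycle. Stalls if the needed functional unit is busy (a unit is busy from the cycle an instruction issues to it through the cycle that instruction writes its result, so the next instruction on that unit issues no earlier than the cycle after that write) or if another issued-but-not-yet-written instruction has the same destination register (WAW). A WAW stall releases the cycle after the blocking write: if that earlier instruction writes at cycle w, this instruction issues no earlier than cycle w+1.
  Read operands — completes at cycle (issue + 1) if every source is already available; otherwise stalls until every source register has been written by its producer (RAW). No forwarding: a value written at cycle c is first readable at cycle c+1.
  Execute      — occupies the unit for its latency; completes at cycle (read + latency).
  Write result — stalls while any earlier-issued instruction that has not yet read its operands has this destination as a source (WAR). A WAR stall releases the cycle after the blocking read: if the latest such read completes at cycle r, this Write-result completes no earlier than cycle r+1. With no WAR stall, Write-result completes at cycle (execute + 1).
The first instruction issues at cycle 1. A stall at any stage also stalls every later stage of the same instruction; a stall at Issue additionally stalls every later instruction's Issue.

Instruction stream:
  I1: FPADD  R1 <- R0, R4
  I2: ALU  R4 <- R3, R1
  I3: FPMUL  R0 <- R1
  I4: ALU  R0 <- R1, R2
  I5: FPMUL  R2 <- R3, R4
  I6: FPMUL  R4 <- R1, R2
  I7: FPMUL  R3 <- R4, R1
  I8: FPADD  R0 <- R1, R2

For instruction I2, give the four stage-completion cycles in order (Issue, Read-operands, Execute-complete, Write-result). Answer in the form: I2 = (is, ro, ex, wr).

cycle 1: I1 issues→FPADD
cycle 2: I1 reads · I2 issues→ALU
cycle 3: I3 issues→FPMUL
cycle 5: I1 exec-done
cycle 6: I1 writes R1
cycle 7: I2 reads · I3 reads
cycle 8: I2 exec-done
cycle 9: I2 writes R4
cycle 12: I3 exec-done
cycle 13: I3 writes R0
cycle 14: I4 issues→ALU
cycle 15: I4 reads · I5 issues→FPMUL
cycle 16: I4 exec-done · I5 reads
cycle 17: I4 writes R0
cycle 21: I5 exec-done
cycle 22: I5 writes R2
cycle 23: I6 issues→FPMUL
cycle 24: I6 reads
cycle 29: I6 exec-done
cycle 30: I6 writes R4
cycle 31: I7 issues→FPMUL
cycle 32: I7 reads · I8 issues→FPADD
cycle 33: I8 reads
cycle 36: I8 exec-done
cycle 37: I7 exec-done · I8 writes R0
cycle 38: I7 writes R3

I2 = (2, 7, 8, 9)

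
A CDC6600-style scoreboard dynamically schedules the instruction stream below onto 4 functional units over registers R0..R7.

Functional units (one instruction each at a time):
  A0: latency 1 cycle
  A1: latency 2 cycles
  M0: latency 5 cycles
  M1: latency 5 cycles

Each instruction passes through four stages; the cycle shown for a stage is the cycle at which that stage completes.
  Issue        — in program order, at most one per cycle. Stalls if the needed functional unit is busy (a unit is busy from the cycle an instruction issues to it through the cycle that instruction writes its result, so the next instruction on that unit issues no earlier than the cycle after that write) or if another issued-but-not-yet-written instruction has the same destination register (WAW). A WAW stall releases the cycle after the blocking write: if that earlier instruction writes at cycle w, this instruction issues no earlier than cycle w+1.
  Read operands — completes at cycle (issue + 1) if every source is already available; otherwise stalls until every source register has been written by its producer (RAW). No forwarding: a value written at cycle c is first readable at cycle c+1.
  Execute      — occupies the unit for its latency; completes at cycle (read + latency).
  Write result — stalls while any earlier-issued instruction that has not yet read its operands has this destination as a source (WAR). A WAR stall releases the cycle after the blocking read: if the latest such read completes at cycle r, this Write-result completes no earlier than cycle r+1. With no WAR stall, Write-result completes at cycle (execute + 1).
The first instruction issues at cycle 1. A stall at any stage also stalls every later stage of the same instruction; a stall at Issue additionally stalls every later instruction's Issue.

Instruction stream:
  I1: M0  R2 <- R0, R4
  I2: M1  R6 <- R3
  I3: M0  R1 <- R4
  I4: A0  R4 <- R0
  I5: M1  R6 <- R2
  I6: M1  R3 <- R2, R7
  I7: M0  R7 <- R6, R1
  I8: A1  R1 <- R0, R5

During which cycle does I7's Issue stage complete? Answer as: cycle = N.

cycle = 20

c1: I1→M0
c2: I1 RO · I2→M1
c3: I2 RO
c7: I1 EX
c8: I1 WR R2 · I2 EX
c9: I2 WR R6 · I3→M0
c10: I3 RO · I4→A0
c11: I4 RO · I5→M1
c12: I4 EX · I5 RO
c13: I4 WR R4
c15: I3 EX
c16: I3 WR R1
c17: I5 EX
c18: I5 WR R6
c19: I6→M1
c20: I6 RO · I7→M0
c21: I7 RO · I8→A1
c22: I8 RO
c24: I8 EX
c25: I6 EX · I8 WR R1
c26: I6 WR R3 · I7 EX
c27: I7 WR R7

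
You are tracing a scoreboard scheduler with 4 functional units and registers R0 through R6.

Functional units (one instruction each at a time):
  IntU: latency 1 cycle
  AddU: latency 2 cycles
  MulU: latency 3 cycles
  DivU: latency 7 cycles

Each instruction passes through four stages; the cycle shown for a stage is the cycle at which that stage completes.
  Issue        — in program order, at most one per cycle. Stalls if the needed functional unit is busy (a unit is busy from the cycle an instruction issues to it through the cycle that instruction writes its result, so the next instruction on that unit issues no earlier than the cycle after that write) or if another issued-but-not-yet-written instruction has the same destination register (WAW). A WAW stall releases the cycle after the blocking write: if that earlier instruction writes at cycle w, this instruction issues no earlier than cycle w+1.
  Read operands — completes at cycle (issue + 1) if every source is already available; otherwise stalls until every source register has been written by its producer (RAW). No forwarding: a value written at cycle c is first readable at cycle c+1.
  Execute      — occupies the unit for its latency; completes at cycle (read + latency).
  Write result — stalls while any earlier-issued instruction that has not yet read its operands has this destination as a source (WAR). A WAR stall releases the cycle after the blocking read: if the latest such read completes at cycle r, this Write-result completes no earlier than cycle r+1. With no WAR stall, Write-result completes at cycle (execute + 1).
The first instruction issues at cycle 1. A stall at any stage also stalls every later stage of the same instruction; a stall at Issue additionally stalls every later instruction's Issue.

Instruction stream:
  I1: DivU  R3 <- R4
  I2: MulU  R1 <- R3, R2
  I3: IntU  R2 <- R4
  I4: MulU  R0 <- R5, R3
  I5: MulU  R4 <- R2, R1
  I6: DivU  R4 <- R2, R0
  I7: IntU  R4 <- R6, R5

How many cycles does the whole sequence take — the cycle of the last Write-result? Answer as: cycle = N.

cycle = 41

t=1  I1 dispatched to DivU
t=2  I1 operands ready; I2 dispatched to MulU
t=3  I3 dispatched to IntU
t=4  I3 operands ready
t=5  I3 complete
t=9  I1 complete
t=10  R3←I1
t=11  I2 operands ready
t=12  R2←I3
t=14  I2 complete
t=15  R1←I2
t=16  I4 dispatched to MulU
t=17  I4 operands ready
t=20  I4 complete
t=21  R0←I4
t=22  I5 dispatched to MulU
t=23  I5 operands ready
t=26  I5 complete
t=27  R4←I5
t=28  I6 dispatched to DivU
t=29  I6 operands ready
t=36  I6 complete
t=37  R4←I6
t=38  I7 dispatched to IntU
t=39  I7 operands ready
t=40  I7 complete
t=41  R4←I7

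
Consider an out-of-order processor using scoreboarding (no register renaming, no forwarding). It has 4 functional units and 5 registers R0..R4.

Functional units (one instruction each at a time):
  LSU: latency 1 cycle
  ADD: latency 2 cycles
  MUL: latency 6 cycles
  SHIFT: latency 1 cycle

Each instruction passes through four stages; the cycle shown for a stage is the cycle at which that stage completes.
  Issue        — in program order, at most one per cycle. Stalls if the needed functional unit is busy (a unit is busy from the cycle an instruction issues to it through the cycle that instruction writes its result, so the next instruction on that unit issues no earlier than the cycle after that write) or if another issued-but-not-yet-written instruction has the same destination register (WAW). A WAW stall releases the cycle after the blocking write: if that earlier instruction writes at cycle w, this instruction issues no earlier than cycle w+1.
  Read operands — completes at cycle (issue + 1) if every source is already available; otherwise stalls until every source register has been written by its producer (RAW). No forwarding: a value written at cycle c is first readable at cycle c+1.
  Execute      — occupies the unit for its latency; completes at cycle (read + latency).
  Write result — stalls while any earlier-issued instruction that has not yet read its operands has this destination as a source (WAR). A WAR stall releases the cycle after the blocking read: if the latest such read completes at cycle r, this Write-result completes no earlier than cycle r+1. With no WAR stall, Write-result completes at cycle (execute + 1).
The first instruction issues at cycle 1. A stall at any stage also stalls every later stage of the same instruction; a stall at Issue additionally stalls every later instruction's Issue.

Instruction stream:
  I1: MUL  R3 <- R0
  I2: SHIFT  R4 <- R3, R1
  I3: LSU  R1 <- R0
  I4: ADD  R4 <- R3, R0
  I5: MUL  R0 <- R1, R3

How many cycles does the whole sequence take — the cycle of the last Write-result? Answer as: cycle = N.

cycle 1: I1→MUL
cycle 2: I1 RO · I2→SHIFT
cycle 3: I3→LSU
cycle 4: I3 RO
cycle 5: I3 EX
cycle 8: I1 EX
cycle 9: I1 WR R3
cycle 10: I2 RO
cycle 11: I2 EX · I3 WR R1
cycle 12: I2 WR R4
cycle 13: I4→ADD
cycle 14: I4 RO · I5→MUL
cycle 15: I5 RO
cycle 16: I4 EX
cycle 17: I4 WR R4
cycle 21: I5 EX
cycle 22: I5 WR R0

cycle = 22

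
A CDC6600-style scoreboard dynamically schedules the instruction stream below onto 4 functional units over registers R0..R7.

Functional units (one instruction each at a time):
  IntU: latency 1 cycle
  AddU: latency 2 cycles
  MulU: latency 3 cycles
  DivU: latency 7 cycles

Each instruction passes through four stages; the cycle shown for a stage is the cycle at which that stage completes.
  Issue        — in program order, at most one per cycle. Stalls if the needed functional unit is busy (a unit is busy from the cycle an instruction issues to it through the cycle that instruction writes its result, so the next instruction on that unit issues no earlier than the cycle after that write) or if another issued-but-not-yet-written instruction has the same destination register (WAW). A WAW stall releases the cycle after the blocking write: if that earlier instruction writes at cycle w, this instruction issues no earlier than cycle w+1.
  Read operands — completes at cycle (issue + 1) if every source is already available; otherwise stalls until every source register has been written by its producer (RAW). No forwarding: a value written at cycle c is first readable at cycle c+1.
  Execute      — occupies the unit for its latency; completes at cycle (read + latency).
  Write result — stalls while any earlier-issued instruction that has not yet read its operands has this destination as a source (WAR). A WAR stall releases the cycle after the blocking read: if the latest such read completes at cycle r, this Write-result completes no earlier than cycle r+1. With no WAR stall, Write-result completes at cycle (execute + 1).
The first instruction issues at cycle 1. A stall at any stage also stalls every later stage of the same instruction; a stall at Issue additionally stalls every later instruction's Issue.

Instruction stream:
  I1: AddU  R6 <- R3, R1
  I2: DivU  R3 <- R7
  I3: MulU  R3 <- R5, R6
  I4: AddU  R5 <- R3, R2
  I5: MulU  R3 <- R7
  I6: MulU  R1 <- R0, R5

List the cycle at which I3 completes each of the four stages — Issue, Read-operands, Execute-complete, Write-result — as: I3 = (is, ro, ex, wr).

1) issue 1, read 2, done 4, write 5
2) issue 2, read 3, done 10, write 11
3) issue 12, read 13, done 16, write 17  <WAW R3: wait I2 write@11>
4) issue 13, read 18, done 20, write 21  <RAW R3: wait I3 write@17>
5) issue 18, read 19, done 22, write 23  <struct: MulU busy until I3 writes@17>
6) issue 24, read 25, done 28, write 29  <struct: MulU busy until I5 writes@23>

I3 = (12, 13, 16, 17)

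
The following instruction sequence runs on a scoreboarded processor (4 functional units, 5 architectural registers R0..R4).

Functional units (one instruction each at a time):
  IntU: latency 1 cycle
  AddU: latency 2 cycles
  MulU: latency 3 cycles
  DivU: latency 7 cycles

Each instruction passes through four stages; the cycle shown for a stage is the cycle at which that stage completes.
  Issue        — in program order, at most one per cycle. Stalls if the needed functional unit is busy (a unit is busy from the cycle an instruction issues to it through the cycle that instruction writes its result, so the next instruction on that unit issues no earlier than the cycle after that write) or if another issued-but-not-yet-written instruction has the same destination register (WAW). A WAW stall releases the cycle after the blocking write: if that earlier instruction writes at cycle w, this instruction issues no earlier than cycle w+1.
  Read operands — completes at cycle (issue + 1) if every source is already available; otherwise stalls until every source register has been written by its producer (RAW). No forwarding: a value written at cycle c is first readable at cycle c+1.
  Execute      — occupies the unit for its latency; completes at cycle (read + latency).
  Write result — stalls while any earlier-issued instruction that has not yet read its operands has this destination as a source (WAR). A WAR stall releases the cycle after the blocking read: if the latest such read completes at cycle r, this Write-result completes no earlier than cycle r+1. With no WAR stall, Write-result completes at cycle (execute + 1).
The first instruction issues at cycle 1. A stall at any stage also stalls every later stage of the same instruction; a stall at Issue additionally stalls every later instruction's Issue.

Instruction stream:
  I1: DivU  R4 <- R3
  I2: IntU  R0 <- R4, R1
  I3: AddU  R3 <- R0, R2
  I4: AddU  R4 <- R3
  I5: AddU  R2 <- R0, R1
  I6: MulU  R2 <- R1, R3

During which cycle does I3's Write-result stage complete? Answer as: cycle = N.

cycle = 17

[1] I1 issues→DivU
[2] I1 reads; I2 issues→IntU
[3] I3 issues→AddU
[9] I1 exec-done
[10] I1 writes R4
[11] I2 reads
[12] I2 exec-done
[13] I2 writes R0
[14] I3 reads
[16] I3 exec-done
[17] I3 writes R3
[18] I4 issues→AddU
[19] I4 reads
[21] I4 exec-done
[22] I4 writes R4
[23] I5 issues→AddU
[24] I5 reads
[26] I5 exec-done
[27] I5 writes R2
[28] I6 issues→MulU
[29] I6 reads
[32] I6 exec-done
[33] I6 writes R2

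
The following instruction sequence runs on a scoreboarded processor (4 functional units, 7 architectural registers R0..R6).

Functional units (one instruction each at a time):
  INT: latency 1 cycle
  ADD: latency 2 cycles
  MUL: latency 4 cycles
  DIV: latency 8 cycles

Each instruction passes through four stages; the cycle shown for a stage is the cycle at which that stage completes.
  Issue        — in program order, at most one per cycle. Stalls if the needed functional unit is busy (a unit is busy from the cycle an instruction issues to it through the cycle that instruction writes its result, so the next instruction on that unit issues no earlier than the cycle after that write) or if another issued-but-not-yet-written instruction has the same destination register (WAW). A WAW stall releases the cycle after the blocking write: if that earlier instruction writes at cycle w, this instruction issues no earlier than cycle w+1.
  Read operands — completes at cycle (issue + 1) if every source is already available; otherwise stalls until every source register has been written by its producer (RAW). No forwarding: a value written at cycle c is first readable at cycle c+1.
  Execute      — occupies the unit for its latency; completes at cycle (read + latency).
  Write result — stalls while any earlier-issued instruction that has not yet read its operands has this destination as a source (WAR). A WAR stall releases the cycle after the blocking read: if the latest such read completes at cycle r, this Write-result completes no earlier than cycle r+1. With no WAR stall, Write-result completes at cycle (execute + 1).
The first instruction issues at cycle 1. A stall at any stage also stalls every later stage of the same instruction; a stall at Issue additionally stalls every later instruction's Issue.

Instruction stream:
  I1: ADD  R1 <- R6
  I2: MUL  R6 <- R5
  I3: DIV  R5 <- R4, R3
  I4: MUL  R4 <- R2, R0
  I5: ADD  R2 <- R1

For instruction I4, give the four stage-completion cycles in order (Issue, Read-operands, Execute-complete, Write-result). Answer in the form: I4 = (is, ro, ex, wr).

I1  is:1  ro:2  ex:4  wr:5
I2  is:2  ro:3  ex:7  wr:8
I3  is:3  ro:4  ex:12  wr:13
I4  is:9  ro:10  ex:14  wr:15  — struct: MUL busy until I2 writes@8
I5  is:10  ro:11  ex:13  wr:14

I4 = (9, 10, 14, 15)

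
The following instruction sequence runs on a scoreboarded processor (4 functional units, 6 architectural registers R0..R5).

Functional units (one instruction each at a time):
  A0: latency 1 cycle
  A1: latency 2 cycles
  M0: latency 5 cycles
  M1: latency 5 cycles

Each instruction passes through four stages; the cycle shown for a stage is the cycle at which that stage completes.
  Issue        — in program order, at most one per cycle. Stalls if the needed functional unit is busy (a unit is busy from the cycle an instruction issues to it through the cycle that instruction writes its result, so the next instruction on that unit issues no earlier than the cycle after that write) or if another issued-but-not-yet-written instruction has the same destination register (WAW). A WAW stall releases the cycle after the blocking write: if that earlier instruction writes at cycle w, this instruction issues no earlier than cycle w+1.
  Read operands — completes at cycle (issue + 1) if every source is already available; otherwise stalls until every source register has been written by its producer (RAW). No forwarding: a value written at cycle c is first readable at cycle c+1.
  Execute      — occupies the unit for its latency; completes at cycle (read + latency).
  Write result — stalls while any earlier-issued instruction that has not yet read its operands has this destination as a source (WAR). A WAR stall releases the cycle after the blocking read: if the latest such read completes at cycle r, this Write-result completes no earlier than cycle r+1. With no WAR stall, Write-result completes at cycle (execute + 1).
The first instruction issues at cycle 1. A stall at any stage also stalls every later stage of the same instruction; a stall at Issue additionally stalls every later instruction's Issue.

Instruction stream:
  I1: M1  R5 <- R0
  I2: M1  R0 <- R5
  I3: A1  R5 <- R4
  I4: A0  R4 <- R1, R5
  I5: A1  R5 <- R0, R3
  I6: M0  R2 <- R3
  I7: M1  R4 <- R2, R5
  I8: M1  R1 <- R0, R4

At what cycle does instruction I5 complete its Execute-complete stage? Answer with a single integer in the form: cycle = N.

t=1  I1→M1
t=2  I1 RO
t=7  I1 EX
t=8  I1 WR R5
t=9  I2→M1
t=10  I2 RO | I3→A1
t=11  I3 RO | I4→A0
t=13  I3 EX
t=14  I3 WR R5
t=15  I2 EX | I4 RO | I5→A1
t=16  I2 WR R0 | I4 EX | I6→M0
t=17  I4 WR R4 | I5 RO | I6 RO
t=18  I7→M1
t=19  I5 EX
t=20  I5 WR R5
t=22  I6 EX
t=23  I6 WR R2
t=24  I7 RO
t=29  I7 EX
t=30  I7 WR R4
t=31  I8→M1
t=32  I8 RO
t=37  I8 EX
t=38  I8 WR R1

cycle = 19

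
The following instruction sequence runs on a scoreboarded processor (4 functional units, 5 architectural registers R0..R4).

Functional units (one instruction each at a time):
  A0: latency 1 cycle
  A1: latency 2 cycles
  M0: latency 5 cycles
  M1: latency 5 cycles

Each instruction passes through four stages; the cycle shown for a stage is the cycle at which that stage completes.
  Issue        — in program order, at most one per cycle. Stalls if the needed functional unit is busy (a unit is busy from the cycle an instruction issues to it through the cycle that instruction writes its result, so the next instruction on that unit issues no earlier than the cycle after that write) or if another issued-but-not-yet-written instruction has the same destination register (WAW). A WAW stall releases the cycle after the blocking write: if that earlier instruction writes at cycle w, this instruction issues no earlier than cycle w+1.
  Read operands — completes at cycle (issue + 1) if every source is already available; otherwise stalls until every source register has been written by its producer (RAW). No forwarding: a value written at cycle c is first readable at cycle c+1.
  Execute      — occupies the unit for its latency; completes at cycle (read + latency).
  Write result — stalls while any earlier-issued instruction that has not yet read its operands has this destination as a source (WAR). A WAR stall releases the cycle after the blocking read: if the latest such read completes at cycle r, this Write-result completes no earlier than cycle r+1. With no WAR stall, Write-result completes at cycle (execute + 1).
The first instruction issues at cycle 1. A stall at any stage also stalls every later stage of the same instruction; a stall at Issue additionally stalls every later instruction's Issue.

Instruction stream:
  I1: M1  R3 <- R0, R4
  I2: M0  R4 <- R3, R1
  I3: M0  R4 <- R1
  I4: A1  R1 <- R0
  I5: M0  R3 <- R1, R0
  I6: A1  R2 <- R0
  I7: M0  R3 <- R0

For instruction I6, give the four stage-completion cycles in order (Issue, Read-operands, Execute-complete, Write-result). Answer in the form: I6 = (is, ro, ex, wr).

[1] issue I1 (M1)
[2] I1 read-ops, issue I2 (M0)
[7] I1 finished on M1
[8] I1→R3
[9] I2 read-ops
[14] I2 finished on M0
[15] I2→R4
[16] issue I3 (M0)
[17] I3 read-ops, issue I4 (A1)
[18] I4 read-ops
[20] I4 finished on A1
[21] I4→R1
[22] I3 finished on M0
[23] I3→R4
[24] issue I5 (M0)
[25] I5 read-ops, issue I6 (A1)
[26] I6 read-ops
[28] I6 finished on A1
[29] I6→R2
[30] I5 finished on M0
[31] I5→R3
[32] issue I7 (M0)
[33] I7 read-ops
[38] I7 finished on M0
[39] I7→R3

I6 = (25, 26, 28, 29)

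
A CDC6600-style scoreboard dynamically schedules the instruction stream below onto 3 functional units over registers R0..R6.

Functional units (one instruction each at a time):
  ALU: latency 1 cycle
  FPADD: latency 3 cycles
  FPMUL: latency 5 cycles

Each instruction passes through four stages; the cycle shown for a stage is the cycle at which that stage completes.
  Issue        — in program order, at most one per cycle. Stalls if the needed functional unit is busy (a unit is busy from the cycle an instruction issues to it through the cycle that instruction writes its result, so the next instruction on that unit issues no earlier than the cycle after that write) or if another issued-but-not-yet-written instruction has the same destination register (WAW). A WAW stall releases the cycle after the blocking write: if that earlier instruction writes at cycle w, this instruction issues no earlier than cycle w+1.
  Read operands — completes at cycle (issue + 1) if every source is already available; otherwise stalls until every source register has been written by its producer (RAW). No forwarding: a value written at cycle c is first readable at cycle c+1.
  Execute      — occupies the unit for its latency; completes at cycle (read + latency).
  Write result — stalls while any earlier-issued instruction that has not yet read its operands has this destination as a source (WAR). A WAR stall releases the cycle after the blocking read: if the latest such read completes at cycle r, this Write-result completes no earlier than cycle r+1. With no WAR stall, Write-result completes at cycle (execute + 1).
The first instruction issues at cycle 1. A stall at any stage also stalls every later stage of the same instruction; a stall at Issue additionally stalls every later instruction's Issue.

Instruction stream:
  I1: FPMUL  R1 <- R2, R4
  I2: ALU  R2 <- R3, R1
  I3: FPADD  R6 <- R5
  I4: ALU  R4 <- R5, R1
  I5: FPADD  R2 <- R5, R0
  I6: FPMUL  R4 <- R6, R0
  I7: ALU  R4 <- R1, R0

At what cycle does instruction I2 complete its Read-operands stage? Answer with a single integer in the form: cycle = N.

cycle = 9

I1: IS=1 RO=2 EX=7 WR=8
I2: IS=2 RO=9 EX=10 WR=11  [RAW R1: wait I1 write@8]
I3: IS=3 RO=4 EX=7 WR=8
I4: IS=12 RO=13 EX=14 WR=15  [struct: ALU busy until I2 writes@11]
I5: IS=13 RO=14 EX=17 WR=18
I6: IS=16 RO=17 EX=22 WR=23  [WAW R4: wait I4 write@15]
I7: IS=24 RO=25 EX=26 WR=27  [WAW R4: wait I6 write@23]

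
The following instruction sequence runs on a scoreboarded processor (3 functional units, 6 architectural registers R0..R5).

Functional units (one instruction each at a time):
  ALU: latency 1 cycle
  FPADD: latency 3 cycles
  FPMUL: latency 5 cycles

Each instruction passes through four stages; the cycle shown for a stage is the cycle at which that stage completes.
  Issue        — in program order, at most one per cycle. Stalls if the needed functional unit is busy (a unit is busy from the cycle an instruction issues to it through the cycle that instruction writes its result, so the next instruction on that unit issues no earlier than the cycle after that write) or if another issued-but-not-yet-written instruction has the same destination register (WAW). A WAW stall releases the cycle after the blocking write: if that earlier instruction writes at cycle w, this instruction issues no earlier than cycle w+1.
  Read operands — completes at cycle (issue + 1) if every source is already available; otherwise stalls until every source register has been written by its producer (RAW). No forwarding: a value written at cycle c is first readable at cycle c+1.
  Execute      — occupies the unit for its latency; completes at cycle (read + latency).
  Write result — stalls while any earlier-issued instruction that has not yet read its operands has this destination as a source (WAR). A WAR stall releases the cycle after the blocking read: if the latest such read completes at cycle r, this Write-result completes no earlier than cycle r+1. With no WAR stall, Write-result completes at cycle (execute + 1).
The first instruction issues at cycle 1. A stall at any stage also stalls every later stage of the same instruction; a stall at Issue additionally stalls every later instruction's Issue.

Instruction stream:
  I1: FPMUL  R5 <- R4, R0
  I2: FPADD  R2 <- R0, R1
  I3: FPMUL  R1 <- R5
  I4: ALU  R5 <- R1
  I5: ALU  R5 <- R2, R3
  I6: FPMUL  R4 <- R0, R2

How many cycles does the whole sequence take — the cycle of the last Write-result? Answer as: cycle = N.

t=1  I1→FPMUL
t=2  I1 RO · I2→FPADD
t=3  I2 RO
t=6  I2 EX
t=7  I1 EX · I2 WR R2
t=8  I1 WR R5
t=9  I3→FPMUL
t=10  I3 RO · I4→ALU
t=15  I3 EX
t=16  I3 WR R1
t=17  I4 RO
t=18  I4 EX
t=19  I4 WR R5
t=20  I5→ALU
t=21  I5 RO · I6→FPMUL
t=22  I5 EX · I6 RO
t=23  I5 WR R5
t=27  I6 EX
t=28  I6 WR R4

cycle = 28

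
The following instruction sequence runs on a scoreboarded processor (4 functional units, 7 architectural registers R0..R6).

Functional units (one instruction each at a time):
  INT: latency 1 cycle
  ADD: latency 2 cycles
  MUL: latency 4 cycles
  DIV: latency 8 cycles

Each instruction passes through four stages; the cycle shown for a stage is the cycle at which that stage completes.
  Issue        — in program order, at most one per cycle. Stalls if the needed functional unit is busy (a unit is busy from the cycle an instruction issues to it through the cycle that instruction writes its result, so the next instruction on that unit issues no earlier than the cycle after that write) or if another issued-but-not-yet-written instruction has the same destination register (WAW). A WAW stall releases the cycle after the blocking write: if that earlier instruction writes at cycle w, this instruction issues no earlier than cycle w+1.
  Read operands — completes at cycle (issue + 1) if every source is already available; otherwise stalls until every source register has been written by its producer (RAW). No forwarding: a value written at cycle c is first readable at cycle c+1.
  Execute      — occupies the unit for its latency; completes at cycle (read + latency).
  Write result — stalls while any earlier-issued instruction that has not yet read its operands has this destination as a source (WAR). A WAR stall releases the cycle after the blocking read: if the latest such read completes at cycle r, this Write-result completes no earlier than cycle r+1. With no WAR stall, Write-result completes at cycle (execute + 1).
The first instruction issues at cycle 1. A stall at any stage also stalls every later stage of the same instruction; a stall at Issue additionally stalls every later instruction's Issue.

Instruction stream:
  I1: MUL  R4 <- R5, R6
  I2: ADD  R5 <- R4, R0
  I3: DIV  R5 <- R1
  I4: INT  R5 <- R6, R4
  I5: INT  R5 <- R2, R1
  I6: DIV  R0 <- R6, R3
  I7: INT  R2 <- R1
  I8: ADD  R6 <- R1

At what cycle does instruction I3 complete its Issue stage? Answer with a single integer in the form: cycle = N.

cycle = 12

I1: IS=1 RO=2 EX=6 WR=7
I2: IS=2 RO=8 EX=10 WR=11  [RAW R4: wait I1 write@7]
I3: IS=12 RO=13 EX=21 WR=22  [WAW R5: wait I2 write@11]
I4: IS=23 RO=24 EX=25 WR=26  [WAW R5: wait I3 write@22]
I5: IS=27 RO=28 EX=29 WR=30  [struct: INT busy until I4 writes@26]
I6: IS=28 RO=29 EX=37 WR=38
I7: IS=31 RO=32 EX=33 WR=34  [struct: INT busy until I5 writes@30]
I8: IS=32 RO=33 EX=35 WR=36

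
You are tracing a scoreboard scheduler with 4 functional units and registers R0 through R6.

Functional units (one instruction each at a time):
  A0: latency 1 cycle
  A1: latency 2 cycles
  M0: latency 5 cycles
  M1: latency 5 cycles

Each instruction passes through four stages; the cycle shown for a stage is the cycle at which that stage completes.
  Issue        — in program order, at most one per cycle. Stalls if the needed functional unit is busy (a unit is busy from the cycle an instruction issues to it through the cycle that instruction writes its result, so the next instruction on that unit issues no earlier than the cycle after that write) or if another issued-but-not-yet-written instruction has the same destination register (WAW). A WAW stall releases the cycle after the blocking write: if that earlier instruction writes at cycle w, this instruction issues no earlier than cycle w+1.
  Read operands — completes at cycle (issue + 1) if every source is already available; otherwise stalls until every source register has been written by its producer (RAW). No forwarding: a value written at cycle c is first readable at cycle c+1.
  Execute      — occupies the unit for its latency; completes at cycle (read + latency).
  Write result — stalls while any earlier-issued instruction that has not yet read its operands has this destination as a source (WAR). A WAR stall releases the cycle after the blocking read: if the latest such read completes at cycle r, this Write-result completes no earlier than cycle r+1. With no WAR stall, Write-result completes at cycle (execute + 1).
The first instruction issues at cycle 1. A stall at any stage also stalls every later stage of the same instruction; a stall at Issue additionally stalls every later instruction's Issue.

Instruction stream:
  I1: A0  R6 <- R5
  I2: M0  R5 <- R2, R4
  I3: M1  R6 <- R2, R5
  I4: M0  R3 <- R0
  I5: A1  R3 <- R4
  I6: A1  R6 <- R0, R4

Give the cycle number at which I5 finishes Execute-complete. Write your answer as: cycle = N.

[1] issue I1 (A0)
[2] I1 read-ops | issue I2 (M0)
[3] I1 finished on A0 | I2 read-ops
[4] I1→R6
[5] issue I3 (M1)
[8] I2 finished on M0
[9] I2→R5
[10] I3 read-ops | issue I4 (M0)
[11] I4 read-ops
[15] I3 finished on M1
[16] I3→R6 | I4 finished on M0
[17] I4→R3
[18] issue I5 (A1)
[19] I5 read-ops
[21] I5 finished on A1
[22] I5→R3
[23] issue I6 (A1)
[24] I6 read-ops
[26] I6 finished on A1
[27] I6→R6

cycle = 21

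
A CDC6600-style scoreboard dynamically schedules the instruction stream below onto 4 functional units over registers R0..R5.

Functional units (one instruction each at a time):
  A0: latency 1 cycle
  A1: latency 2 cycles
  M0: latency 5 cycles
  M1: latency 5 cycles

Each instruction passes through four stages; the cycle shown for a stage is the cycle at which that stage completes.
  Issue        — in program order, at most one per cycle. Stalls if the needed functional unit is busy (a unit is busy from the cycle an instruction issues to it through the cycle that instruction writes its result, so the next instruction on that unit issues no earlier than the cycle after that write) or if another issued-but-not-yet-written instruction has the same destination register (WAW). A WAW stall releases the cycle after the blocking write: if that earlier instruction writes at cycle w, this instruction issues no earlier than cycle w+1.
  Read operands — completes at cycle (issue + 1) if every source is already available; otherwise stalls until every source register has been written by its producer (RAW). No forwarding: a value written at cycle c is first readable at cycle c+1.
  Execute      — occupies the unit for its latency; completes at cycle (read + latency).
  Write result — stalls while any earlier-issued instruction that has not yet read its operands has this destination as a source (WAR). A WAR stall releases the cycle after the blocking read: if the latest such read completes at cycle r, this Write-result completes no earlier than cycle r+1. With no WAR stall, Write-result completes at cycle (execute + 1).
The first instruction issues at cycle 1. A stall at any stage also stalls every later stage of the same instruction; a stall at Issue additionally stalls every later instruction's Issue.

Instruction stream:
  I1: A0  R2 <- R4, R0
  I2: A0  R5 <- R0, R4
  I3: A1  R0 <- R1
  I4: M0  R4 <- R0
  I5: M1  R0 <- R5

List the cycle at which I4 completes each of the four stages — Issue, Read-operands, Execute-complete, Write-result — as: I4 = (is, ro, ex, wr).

cycle 1: I1→A0
cycle 2: I1 RO
cycle 3: I1 EX
cycle 4: I1 WR R2
cycle 5: I2→A0
cycle 6: I2 RO | I3→A1
cycle 7: I2 EX | I3 RO | I4→M0
cycle 8: I2 WR R5
cycle 9: I3 EX
cycle 10: I3 WR R0
cycle 11: I4 RO | I5→M1
cycle 12: I5 RO
cycle 16: I4 EX
cycle 17: I4 WR R4 | I5 EX
cycle 18: I5 WR R0

I4 = (7, 11, 16, 17)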